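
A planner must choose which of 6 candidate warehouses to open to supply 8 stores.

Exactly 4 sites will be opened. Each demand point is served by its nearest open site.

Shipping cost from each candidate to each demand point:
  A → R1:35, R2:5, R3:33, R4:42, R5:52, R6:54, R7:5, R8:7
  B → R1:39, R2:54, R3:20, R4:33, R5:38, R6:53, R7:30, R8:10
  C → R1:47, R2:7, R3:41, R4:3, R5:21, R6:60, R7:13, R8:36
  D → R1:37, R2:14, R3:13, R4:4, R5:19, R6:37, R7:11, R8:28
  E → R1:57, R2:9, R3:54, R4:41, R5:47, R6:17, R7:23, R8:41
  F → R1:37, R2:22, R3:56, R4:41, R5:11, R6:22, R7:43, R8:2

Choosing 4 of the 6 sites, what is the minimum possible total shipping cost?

Open {A, D, E, F}.
  R1→A 35, R2→A 5, R3→D 13, R4→D 4, R5→F 11, R6→E 17, R7→A 5, R8→F 2  ⇒ total 92.
Compare {A, C, D, F}: total 96.
Compare {A, B, D, F}: total 97.
No size-4 selection does better; minimum is 92.

92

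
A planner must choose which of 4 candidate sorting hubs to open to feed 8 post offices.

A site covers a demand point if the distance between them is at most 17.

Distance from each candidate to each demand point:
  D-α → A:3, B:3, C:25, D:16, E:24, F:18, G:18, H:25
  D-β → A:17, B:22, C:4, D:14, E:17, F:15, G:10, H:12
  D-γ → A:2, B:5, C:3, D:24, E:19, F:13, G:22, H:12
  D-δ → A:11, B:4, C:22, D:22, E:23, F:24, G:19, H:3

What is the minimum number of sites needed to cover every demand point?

2

Coverage sets (demand points within 17 of each site):
  D-α: {A, B, D}
  D-β: {A, C, D, E, F, G, H}
  D-γ: {A, B, C, F, H}
  D-δ: {A, B, H}
No single site covers all 8 demand points.
But {D-α, D-β} covers everything, so the minimum is 2.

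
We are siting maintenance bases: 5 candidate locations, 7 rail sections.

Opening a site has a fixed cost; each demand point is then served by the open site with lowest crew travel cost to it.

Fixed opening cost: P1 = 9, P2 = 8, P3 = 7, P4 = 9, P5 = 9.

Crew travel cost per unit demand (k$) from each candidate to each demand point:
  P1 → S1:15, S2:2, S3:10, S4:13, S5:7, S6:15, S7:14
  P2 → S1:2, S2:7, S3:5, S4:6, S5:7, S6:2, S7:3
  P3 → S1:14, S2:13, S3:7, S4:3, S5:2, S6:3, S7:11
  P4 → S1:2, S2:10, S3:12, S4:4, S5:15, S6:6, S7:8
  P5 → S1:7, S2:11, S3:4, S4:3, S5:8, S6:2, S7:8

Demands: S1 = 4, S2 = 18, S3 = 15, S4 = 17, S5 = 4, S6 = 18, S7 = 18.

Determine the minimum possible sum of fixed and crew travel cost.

286

Open {P1, P2, P3, P5}: assign each demand point to its cheapest open site.
  S1→P2 4×2=8, S2→P1 18×2=36, S3→P5 15×4=60, S4→P3 17×3=51, S5→P3 4×2=8, S6→P2 18×2=36, S7→P2 18×3=54
  crew travel cost 253, fixed 33 → total 286.
Compare {P1, P2, P3}: crew travel cost 268 + fixed 24 = 292.
Compare {P1, P2, P3, P4, P5}: crew travel cost 253 + fixed 42 = 295.
Compare {P1, P2, P5}: crew travel cost 273 + fixed 26 = 299.
All other subsets cost ≥ 292. Minimum total cost: 286.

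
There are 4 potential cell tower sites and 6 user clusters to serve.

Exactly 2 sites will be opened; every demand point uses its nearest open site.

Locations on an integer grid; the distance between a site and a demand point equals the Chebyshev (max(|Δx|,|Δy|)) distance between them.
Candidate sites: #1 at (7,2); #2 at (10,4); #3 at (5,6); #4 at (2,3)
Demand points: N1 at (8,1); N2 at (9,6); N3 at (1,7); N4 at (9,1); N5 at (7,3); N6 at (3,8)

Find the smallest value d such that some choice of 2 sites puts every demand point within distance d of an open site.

Open {#1, #3}.
  Farthest demand point is N2 at distance 4 (to #1); all others are ≤ 4.
With {#2, #3} the worst case is 4.
With {#1, #4} the worst case is 5.
No size-2 selection achieves below 4.

4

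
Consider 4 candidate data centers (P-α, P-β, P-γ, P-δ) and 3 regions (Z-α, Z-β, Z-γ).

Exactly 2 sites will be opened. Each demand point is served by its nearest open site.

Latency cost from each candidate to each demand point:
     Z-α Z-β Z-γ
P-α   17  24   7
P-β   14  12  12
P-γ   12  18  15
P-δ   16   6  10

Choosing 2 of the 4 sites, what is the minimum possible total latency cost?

28

Open {P-γ, P-δ}.
  Z-α→P-γ 12, Z-β→P-δ 6, Z-γ→P-δ 10  ⇒ total 28.
Compare {P-α, P-δ}: total 29.
Compare {P-β, P-δ}: total 30.
No size-2 selection does better; minimum is 28.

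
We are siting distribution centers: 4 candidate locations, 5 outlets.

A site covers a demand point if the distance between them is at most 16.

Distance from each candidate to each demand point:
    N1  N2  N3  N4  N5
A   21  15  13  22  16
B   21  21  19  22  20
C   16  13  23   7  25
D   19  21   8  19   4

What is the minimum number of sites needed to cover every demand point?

2

Coverage sets (demand points within 16 of each site):
  A: {N2, N3, N5}
  B: {}
  C: {N1, N2, N4}
  D: {N3, N5}
No single site covers all 5 demand points.
But {A, C} covers everything, so the minimum is 2.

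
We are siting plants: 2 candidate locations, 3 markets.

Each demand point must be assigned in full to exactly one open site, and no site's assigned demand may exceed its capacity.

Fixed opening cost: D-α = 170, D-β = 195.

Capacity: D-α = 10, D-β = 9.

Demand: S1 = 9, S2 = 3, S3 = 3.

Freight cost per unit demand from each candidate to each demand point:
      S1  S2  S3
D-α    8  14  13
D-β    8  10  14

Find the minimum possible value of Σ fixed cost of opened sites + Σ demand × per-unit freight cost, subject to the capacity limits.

Open {D-α, D-β}; cheapest assignment that respects the capacities:
  D-α (cap 10, load 9): S1 — cost 9×8 = 72
  D-β (cap 9, load 6): S2, S3 — cost 3×10 + 3×14 = 72
  Shipping 144, fixed 365 → total 509.
  Any other capacity-feasible assignment to {D-α, D-β} ships for at least 144.
Total demand is 15 and no other set of sites has combined capacity ≥ 15, so {D-α, D-β} is the only feasible choice of open sites. Minimum: 509.

509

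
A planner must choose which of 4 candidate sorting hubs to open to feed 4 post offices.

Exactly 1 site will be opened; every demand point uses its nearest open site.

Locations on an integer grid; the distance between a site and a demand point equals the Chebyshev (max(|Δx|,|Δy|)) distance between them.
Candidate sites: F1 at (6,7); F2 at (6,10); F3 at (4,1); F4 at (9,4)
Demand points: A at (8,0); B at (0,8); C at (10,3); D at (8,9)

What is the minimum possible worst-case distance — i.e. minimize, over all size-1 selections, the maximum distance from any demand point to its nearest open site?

Open {F1}.
  Farthest demand point is A at distance 7 (to F1); all others are ≤ 7.
With {F3} the worst case is 8.
With {F4} the worst case is 9.
No size-1 selection achieves below 7.

7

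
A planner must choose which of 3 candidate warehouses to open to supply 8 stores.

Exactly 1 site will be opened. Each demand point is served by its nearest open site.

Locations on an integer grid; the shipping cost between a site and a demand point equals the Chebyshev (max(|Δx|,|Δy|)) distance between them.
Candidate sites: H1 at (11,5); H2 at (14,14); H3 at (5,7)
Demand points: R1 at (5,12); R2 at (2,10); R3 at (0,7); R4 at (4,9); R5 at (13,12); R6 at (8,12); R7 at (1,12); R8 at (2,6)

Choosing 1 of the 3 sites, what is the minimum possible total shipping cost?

Open {H3}.
  R1→H3 5, R2→H3 3, R3→H3 5, R4→H3 2, R5→H3 8, R6→H3 5, R7→H3 5, R8→H3 3  ⇒ total 36.
Compare {H1}: total 67.
Compare {H2}: total 78.

36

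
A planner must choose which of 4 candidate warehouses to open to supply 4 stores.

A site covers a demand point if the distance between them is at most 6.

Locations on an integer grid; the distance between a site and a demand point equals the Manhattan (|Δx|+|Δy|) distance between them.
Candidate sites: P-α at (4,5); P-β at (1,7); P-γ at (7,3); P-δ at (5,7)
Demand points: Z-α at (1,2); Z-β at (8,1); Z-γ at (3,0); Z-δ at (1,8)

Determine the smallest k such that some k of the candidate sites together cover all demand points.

2

Coverage sets (demand points within 6 of each site):
  P-α: {Z-α, Z-γ, Z-δ}
  P-β: {Z-α, Z-δ}
  P-γ: {Z-β}
  P-δ: {Z-δ}
No single site covers all 4 demand points.
But {P-α, P-γ} covers everything, so the minimum is 2.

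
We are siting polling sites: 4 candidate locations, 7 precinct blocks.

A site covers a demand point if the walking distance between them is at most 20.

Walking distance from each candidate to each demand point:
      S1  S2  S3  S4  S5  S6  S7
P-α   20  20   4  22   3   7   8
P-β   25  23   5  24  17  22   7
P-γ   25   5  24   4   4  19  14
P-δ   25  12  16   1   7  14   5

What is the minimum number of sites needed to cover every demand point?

Coverage sets (demand points within 20 of each site):
  P-α: {S1, S2, S3, S5, S6, S7}
  P-β: {S3, S5, S7}
  P-γ: {S2, S4, S5, S6, S7}
  P-δ: {S2, S3, S4, S5, S6, S7}
No single site covers all 7 demand points.
But {P-α, P-γ} covers everything, so the minimum is 2.

2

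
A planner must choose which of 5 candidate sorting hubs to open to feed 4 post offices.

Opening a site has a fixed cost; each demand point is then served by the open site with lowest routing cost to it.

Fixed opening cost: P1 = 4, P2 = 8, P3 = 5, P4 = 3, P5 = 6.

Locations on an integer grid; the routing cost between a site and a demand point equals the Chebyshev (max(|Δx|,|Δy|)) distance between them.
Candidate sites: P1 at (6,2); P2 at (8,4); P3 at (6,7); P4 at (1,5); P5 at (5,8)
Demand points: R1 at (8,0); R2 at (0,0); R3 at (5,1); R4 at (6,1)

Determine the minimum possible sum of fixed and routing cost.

Open {P1}: assign each demand point to its cheapest open site.
  R1→P1 2, R2→P1 6, R3→P1 1, R4→P1 1
  routing cost 10, fixed 4 → total 14.
Compare {P1, P4}: routing cost 9 + fixed 7 = 16.
Compare {P1, P3}: routing cost 10 + fixed 9 = 19.
Compare {P1, P5}: routing cost 10 + fixed 10 = 20.
All other subsets cost ≥ 16. Minimum total cost: 14.

14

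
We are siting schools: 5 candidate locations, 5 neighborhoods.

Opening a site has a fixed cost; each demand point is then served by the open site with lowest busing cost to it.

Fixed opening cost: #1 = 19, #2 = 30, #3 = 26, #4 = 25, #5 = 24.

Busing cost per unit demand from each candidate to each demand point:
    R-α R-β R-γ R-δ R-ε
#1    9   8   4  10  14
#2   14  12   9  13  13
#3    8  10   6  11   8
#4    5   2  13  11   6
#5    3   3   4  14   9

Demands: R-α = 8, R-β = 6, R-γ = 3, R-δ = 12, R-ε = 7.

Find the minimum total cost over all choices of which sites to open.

Open {#1, #4}: assign each demand point to its cheapest open site.
  R-α→#4 8×5=40, R-β→#4 6×2=12, R-γ→#1 3×4=12, R-δ→#1 12×10=120, R-ε→#4 7×6=42
  busing cost 226, fixed 44 → total 270.
Compare {#4, #5}: busing cost 222 + fixed 49 = 271.
Compare {#1, #4, #5}: busing cost 210 + fixed 68 = 278.
Compare {#1, #5}: busing cost 237 + fixed 43 = 280.
All other subsets cost ≥ 271. Minimum total cost: 270.

270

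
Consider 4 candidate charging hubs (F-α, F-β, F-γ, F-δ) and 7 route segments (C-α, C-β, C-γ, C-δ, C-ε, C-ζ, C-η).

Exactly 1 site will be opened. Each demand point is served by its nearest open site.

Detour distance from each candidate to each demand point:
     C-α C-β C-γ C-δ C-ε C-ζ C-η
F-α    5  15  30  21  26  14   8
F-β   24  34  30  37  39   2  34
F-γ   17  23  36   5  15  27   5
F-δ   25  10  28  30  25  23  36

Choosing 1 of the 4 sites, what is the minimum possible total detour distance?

119

Open {F-α}.
  C-α→F-α 5, C-β→F-α 15, C-γ→F-α 30, C-δ→F-α 21, C-ε→F-α 26, C-ζ→F-α 14, C-η→F-α 8  ⇒ total 119.
Compare {F-γ}: total 128.
Compare {F-δ}: total 177.
No size-1 selection does better; minimum is 119.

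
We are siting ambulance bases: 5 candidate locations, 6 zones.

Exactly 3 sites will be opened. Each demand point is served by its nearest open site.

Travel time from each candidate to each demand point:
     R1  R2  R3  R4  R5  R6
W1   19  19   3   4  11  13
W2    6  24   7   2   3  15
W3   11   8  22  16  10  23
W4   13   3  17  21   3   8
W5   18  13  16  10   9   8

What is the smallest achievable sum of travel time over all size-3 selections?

Open {W1, W2, W4}.
  R1→W2 6, R2→W4 3, R3→W1 3, R4→W2 2, R5→W2 3, R6→W4 8  ⇒ total 25.
Compare {W2, W3, W4}: total 29.
Compare {W2, W4, W5}: total 29.
No size-3 selection does better; minimum is 25.

25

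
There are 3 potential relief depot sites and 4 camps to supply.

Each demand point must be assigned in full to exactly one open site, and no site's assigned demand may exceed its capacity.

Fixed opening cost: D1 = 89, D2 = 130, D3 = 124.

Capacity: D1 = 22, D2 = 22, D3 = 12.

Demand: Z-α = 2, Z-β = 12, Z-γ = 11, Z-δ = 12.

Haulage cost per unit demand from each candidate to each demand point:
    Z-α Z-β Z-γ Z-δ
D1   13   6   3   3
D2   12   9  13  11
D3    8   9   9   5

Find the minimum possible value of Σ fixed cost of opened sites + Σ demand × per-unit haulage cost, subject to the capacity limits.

Open {D1, D2, D3}; cheapest assignment that respects the capacities:
  D1 (cap 22, load 11): Z-γ — cost 11×3 = 33
  D2 (cap 22, load 14): Z-α, Z-β — cost 2×12 + 12×9 = 132
  D3 (cap 12, load 12): Z-δ — cost 12×5 = 60
  Shipping 225, fixed 343 → total 568.
  Any other capacity-feasible assignment to {D1, D2, D3} ships for at least 225.
Total demand is 37; every other set of sites either has combined capacity below 37 or cannot fit the demands without splitting one across sites, so {D1, D2, D3} is the only feasible choice of open sites. Minimum: 568.

568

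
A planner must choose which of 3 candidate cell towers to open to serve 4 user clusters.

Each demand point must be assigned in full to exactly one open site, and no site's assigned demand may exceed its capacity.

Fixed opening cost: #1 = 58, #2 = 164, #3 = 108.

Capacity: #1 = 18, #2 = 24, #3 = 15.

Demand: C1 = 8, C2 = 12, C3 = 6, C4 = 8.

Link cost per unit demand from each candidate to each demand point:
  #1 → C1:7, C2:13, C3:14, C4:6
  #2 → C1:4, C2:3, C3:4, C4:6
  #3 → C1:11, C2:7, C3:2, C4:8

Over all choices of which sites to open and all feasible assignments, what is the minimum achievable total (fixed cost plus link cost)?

386

Open {#1, #2}; cheapest assignment that respects the capacities:
  #1 (cap 18, load 16): C1, C4 — cost 8×7 + 8×6 = 104
  #2 (cap 24, load 18): C2, C3 — cost 12×3 + 6×4 = 60
  Shipping 164, fixed 222 → total 386.
  Any other capacity-feasible assignment to {#1, #2} ships for at least 164.
Compare {#2, #3}: its best feasible assignment gives total 416.
Compare {#1, #2, #3}: its best feasible assignment gives total 458.
Every other set of open sites that can feasibly serve all demand totals ≥ 416 even under its best assignment. Minimum: 386.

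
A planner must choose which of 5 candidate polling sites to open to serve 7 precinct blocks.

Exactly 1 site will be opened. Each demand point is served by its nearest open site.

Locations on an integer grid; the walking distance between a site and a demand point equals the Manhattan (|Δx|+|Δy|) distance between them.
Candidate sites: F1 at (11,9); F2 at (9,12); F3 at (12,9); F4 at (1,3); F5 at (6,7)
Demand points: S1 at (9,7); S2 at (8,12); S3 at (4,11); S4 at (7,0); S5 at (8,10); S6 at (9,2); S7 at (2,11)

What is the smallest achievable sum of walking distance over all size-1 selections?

Open {F5}.
  S1→F5 3, S2→F5 7, S3→F5 6, S4→F5 8, S5→F5 5, S6→F5 8, S7→F5 8  ⇒ total 45.
Compare {F2}: total 47.
Compare {F1}: total 56.
No size-1 selection does better; minimum is 45.

45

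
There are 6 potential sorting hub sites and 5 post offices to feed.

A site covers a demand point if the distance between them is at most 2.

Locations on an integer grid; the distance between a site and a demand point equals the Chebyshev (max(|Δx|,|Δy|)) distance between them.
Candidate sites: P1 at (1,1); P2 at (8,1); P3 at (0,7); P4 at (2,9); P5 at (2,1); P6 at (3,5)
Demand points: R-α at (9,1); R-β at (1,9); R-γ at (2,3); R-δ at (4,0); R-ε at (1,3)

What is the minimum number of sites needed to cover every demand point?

Coverage sets (demand points within 2 of each site):
  P1: {R-γ, R-ε}
  P2: {R-α}
  P3: {R-β}
  P4: {R-β}
  P5: {R-γ, R-δ, R-ε}
  P6: {R-γ, R-ε}
No 2 sites suffice: every size-2 union leaves at least one demand point uncovered.
But {P2, P3, P5} covers everything, so the minimum is 3.

3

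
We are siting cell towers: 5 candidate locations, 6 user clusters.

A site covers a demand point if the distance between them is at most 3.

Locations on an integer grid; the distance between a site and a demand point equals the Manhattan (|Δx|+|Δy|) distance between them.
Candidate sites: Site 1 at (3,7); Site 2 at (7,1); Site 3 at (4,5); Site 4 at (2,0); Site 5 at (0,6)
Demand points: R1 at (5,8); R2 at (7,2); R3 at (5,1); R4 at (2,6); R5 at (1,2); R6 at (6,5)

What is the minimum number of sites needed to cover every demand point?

4

Coverage sets (demand points within 3 of each site):
  Site 1: {R1, R4}
  Site 2: {R2, R3}
  Site 3: {R4, R6}
  Site 4: {R5}
  Site 5: {R4}
No 3 sites suffice: every size-3 union leaves at least one demand point uncovered.
But {Site 1, Site 2, Site 3, Site 4} covers everything, so the minimum is 4.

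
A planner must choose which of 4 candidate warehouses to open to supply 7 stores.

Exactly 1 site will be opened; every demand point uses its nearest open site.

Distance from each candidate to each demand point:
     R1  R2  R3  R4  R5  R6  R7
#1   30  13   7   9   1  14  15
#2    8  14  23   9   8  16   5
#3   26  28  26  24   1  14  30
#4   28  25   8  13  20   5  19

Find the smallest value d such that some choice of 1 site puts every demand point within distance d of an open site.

23

Open {#2}.
  Farthest demand point is R3 at distance 23 (to #2); all others are ≤ 23.
With {#4} the worst case is 28.
With {#1} the worst case is 30.
No size-1 selection achieves below 23.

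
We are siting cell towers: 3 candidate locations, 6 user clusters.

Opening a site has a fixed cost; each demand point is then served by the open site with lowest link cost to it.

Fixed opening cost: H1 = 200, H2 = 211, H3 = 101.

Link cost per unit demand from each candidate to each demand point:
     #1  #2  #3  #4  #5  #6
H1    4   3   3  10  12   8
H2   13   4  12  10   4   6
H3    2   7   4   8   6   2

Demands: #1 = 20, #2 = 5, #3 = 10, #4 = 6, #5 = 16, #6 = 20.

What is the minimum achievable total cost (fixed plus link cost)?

400

Open {H3}: assign each demand point to its cheapest open site.
  #1→H3 20×2=40, #2→H3 5×7=35, #3→H3 10×4=40, #4→H3 6×8=48, #5→H3 16×6=96, #6→H3 20×2=40
  link cost 299, fixed 101 → total 400.
Compare {H2, H3}: link cost 252 + fixed 312 = 564.
Compare {H1, H3}: link cost 269 + fixed 301 = 570.
Compare {H1}: link cost 537 + fixed 200 = 737.
All other subsets cost ≥ 564. Minimum total cost: 400.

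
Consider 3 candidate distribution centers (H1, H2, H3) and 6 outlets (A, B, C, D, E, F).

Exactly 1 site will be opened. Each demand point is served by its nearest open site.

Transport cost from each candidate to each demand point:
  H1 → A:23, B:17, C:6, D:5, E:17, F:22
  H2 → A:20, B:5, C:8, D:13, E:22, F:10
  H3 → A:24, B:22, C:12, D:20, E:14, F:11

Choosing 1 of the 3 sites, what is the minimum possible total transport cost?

Open {H2}.
  A→H2 20, B→H2 5, C→H2 8, D→H2 13, E→H2 22, F→H2 10  ⇒ total 78.
Compare {H1}: total 90.
Compare {H3}: total 103.

78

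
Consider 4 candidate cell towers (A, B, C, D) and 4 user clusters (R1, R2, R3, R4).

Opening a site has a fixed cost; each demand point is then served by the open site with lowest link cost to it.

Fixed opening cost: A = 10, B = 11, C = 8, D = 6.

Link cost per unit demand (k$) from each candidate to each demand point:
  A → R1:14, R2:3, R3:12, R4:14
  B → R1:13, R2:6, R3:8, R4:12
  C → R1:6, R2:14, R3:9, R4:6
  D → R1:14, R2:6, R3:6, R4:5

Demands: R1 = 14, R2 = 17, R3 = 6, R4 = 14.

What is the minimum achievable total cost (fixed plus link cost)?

265

Open {A, C, D}: assign each demand point to its cheapest open site.
  R1→C 14×6=84, R2→A 17×3=51, R3→D 6×6=36, R4→D 14×5=70
  link cost 241, fixed 24 → total 265.
Compare {A, B, C, D}: link cost 241 + fixed 35 = 276.
Compare {A, C}: link cost 273 + fixed 18 = 291.
Compare {A, B, C}: link cost 267 + fixed 29 = 296.
All other subsets cost ≥ 276. Minimum total cost: 265.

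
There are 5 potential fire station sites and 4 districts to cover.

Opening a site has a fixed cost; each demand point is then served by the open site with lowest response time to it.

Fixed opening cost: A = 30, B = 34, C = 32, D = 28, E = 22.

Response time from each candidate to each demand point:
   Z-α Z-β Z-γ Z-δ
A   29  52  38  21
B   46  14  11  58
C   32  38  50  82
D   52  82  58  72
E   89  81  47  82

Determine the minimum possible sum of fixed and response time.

Open {A, B}: assign each demand point to its cheapest open site.
  Z-α→A 29, Z-β→B 14, Z-γ→B 11, Z-δ→A 21
  response time 75, fixed 64 → total 139.
Compare {A, B, E}: response time 75 + fixed 86 = 161.
Compare {B}: response time 129 + fixed 34 = 163.
Compare {A, B, D}: response time 75 + fixed 92 = 167.
All other subsets cost ≥ 161. Minimum total cost: 139.

139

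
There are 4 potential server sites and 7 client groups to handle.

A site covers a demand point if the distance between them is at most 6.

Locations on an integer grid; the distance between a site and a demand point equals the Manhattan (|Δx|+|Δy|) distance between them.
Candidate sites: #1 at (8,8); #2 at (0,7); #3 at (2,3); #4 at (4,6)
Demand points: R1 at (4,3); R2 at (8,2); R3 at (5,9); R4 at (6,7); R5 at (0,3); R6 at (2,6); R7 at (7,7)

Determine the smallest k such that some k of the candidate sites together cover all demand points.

Coverage sets (demand points within 6 of each site):
  #1: {R2, R3, R4, R7}
  #2: {R4, R5, R6}
  #3: {R1, R5, R6}
  #4: {R1, R3, R4, R6, R7}
No single site covers all 7 demand points.
But {#1, #3} covers everything, so the minimum is 2.

2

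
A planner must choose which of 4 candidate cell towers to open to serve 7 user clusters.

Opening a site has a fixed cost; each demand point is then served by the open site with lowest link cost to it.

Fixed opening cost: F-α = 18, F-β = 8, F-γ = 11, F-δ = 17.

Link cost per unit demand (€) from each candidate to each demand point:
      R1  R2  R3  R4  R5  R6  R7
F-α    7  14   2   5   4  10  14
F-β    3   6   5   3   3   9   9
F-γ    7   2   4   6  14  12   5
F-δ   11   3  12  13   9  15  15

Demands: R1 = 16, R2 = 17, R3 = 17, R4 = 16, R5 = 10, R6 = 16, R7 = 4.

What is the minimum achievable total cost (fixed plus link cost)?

395

Open {F-α, F-β, F-γ}: assign each demand point to its cheapest open site.
  R1→F-β 16×3=48, R2→F-γ 17×2=34, R3→F-α 17×2=34, R4→F-β 16×3=48, R5→F-β 10×3=30, R6→F-β 16×9=144, R7→F-γ 4×5=20
  link cost 358, fixed 37 → total 395.
Compare {F-β, F-γ}: link cost 392 + fixed 19 = 411.
Compare {F-α, F-β, F-γ, F-δ}: link cost 358 + fixed 54 = 412.
Compare {F-β, F-γ, F-δ}: link cost 392 + fixed 36 = 428.
All other subsets cost ≥ 411. Minimum total cost: 395.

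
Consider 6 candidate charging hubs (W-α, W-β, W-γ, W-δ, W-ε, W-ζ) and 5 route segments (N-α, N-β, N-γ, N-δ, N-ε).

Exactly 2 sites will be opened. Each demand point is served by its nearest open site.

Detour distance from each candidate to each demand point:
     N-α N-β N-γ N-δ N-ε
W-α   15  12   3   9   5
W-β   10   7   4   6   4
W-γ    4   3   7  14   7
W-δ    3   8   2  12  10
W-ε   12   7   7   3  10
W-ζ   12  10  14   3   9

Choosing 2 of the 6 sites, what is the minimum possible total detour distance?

Open {W-β, W-γ}.
  N-α→W-γ 4, N-β→W-γ 3, N-γ→W-β 4, N-δ→W-β 6, N-ε→W-β 4  ⇒ total 21.
Compare {W-β, W-δ}: total 22.
Compare {W-α, W-γ}: total 24.
No size-2 selection does better; minimum is 21.

21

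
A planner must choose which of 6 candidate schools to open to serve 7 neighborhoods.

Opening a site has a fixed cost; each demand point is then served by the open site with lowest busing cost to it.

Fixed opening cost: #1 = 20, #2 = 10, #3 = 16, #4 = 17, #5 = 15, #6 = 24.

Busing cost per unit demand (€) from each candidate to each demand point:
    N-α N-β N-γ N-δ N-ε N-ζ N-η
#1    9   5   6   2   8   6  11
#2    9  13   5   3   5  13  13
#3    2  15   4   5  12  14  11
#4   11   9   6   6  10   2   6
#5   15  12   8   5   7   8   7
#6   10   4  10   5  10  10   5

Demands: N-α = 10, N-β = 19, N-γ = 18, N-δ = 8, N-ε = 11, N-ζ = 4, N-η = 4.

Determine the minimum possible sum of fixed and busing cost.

Open {#2, #3, #4, #6}: assign each demand point to its cheapest open site.
  N-α→#3 10×2=20, N-β→#6 19×4=76, N-γ→#3 18×4=72, N-δ→#2 8×3=24, N-ε→#2 11×5=55, N-ζ→#4 4×2=8, N-η→#6 4×5=20
  busing cost 275, fixed 67 → total 342.
Compare {#1, #2, #3, #4}: busing cost 290 + fixed 63 = 353.
Compare {#1, #2, #3, #6}: busing cost 283 + fixed 70 = 353.
Compare {#1, #2, #3, #4, #6}: busing cost 267 + fixed 87 = 354.
All other subsets cost ≥ 353. Minimum total cost: 342.

342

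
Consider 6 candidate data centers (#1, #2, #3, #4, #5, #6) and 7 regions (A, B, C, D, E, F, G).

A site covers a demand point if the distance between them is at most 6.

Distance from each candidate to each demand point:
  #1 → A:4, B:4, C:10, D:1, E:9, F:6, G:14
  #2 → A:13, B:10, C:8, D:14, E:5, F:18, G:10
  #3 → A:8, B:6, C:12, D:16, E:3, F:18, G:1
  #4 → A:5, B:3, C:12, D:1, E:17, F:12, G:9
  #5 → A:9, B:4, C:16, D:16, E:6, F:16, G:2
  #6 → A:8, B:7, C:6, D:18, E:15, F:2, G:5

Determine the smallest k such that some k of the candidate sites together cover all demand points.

3

Coverage sets (demand points within 6 of each site):
  #1: {A, B, D, F}
  #2: {E}
  #3: {B, E, G}
  #4: {A, B, D}
  #5: {B, E, G}
  #6: {C, F, G}
No 2 sites suffice: every size-2 union leaves at least one demand point uncovered.
But {#1, #2, #6} covers everything, so the minimum is 3.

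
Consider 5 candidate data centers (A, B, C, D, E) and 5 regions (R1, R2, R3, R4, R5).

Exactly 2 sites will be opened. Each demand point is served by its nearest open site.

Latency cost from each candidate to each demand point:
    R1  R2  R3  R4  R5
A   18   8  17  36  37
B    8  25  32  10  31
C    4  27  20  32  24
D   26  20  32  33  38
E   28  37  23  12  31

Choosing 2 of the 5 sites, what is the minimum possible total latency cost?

74

Open {A, B}.
  R1→B 8, R2→A 8, R3→A 17, R4→B 10, R5→B 31  ⇒ total 74.
Compare {B, C}: total 83.
Compare {A, C}: total 85.
No size-2 selection does better; minimum is 74.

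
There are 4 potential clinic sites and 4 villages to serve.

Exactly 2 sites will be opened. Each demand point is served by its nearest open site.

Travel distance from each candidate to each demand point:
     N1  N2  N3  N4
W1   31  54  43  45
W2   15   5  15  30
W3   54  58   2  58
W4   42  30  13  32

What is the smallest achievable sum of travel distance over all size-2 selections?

52

Open {W2, W3}.
  N1→W2 15, N2→W2 5, N3→W3 2, N4→W2 30  ⇒ total 52.
Compare {W2, W4}: total 63.
Compare {W1, W2}: total 65.
No size-2 selection does better; minimum is 52.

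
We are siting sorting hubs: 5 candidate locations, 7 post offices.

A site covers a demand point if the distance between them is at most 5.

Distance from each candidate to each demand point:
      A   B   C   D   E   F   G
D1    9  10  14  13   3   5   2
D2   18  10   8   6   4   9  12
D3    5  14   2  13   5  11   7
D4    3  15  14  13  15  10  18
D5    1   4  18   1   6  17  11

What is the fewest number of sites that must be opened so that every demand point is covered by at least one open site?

3

Coverage sets (demand points within 5 of each site):
  D1: {E, F, G}
  D2: {E}
  D3: {A, C, E}
  D4: {A}
  D5: {A, B, D}
No 2 sites suffice: every size-2 union leaves at least one demand point uncovered.
But {D1, D3, D5} covers everything, so the minimum is 3.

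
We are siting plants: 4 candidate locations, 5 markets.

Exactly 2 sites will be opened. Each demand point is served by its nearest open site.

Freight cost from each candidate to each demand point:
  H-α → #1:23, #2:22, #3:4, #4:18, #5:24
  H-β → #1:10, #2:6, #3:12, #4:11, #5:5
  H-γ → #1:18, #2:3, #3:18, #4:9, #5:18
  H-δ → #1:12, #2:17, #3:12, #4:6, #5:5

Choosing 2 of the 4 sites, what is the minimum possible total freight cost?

36

Open {H-α, H-β}.
  #1→H-β 10, #2→H-β 6, #3→H-α 4, #4→H-β 11, #5→H-β 5  ⇒ total 36.
Compare {H-γ, H-δ}: total 38.
Compare {H-β, H-γ}: total 39.
No size-2 selection does better; minimum is 36.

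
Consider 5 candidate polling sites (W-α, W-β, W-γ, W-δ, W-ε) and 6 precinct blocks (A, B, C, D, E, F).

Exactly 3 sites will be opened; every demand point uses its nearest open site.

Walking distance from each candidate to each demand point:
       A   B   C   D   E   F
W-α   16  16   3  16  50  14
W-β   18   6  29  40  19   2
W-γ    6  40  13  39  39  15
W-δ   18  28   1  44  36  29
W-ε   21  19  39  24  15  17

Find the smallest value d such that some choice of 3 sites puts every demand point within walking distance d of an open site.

Open {W-α, W-β, W-ε}.
  Farthest demand point is A at walking distance 16 (to W-α); all others are ≤ 16.
With {W-α, W-γ, W-ε} the worst case is 16.
With {W-α, W-δ, W-ε} the worst case is 16.
No size-3 selection achieves below 16.

16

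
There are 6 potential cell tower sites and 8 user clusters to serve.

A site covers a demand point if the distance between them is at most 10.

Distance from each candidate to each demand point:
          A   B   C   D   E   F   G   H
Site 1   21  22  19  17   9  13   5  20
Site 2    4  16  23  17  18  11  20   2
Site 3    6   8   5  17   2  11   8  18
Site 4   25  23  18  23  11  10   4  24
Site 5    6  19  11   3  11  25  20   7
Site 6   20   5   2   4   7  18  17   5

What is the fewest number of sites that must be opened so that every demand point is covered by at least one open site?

3

Coverage sets (demand points within 10 of each site):
  Site 1: {E, G}
  Site 2: {A, H}
  Site 3: {A, B, C, E, G}
  Site 4: {F, G}
  Site 5: {A, D, H}
  Site 6: {B, C, D, E, H}
No 2 sites suffice: every size-2 union leaves at least one demand point uncovered.
But {Site 2, Site 4, Site 6} covers everything, so the minimum is 3.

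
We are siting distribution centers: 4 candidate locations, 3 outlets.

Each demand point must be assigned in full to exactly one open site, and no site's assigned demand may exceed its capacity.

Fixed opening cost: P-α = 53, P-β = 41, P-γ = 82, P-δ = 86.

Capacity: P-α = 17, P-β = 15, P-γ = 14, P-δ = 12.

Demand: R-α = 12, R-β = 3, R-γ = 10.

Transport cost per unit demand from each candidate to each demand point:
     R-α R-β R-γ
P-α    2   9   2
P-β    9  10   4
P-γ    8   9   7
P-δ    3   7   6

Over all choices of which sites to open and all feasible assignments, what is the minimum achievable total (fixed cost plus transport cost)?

185

Open {P-α, P-β}; cheapest assignment that respects the capacities:
  P-α (cap 17, load 15): R-α, R-β — cost 12×2 + 3×9 = 51
  P-β (cap 15, load 10): R-γ — cost 10×4 = 40
  Shipping 91, fixed 94 → total 185.
  Any other capacity-feasible assignment to {P-α, P-β} ships for at least 91.
Compare {P-α, P-δ}: its best feasible assignment gives total 222.
Compare {P-β, P-δ}: its best feasible assignment gives total 233.
Every other set of open sites that can feasibly serve all demand totals ≥ 222 even under its best assignment. Minimum: 185.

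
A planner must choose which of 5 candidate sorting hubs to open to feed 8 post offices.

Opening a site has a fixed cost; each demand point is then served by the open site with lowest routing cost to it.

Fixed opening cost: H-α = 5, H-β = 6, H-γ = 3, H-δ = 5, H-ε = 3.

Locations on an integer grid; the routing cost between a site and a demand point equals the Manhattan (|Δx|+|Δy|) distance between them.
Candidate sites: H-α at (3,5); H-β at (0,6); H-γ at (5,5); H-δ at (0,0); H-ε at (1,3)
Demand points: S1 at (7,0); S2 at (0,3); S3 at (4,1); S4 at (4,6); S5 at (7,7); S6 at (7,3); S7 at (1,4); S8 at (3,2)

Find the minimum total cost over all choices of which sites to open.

33

Open {H-γ, H-ε}: assign each demand point to its cheapest open site.
  S1→H-γ 7, S2→H-ε 1, S3→H-γ 5, S4→H-γ 2, S5→H-γ 4, S6→H-γ 4, S7→H-ε 1, S8→H-ε 3
  routing cost 27, fixed 6 → total 33.
Compare {H-α, H-γ, H-ε}: routing cost 27 + fixed 11 = 38.
Compare {H-γ, H-δ, H-ε}: routing cost 27 + fixed 11 = 38.
Compare {H-β, H-γ, H-ε}: routing cost 27 + fixed 12 = 39.
All other subsets cost ≥ 38. Minimum total cost: 33.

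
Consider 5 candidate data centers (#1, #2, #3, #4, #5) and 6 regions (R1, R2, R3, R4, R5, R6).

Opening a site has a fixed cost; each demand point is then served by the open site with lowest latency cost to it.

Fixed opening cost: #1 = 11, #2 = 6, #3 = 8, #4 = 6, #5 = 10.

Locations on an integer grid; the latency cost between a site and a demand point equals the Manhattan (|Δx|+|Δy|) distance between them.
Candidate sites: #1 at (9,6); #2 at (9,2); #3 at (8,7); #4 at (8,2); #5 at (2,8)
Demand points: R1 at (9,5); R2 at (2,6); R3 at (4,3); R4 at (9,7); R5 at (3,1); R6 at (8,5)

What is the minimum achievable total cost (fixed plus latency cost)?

Open {#3, #4}: assign each demand point to its cheapest open site.
  R1→#3 3, R2→#3 7, R3→#4 5, R4→#3 1, R5→#4 6, R6→#3 2
  latency cost 24, fixed 14 → total 38.
Compare {#1, #4}: latency cost 22 + fixed 17 = 39.
Compare {#3}: latency cost 32 + fixed 8 = 40.
Compare {#4}: latency cost 34 + fixed 6 = 40.
All other subsets cost ≥ 39. Minimum total cost: 38.

38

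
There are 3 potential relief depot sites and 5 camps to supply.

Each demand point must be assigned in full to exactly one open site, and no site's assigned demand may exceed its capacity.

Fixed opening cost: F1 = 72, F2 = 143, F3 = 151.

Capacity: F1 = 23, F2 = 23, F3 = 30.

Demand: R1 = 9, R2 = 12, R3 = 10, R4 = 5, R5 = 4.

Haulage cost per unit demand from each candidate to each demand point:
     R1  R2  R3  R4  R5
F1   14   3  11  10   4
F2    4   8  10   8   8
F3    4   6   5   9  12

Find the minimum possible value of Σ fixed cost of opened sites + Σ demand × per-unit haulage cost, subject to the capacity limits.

Open {F1, F3}; cheapest assignment that respects the capacities:
  F1 (cap 23, load 16): R2, R5 — cost 12×3 + 4×4 = 52
  F3 (cap 30, load 24): R1, R3, R4 — cost 9×4 + 10×5 + 5×9 = 131
  Shipping 183, fixed 223 → total 406.
  Any other capacity-feasible assignment to {F1, F3} ships for at least 183.
Compare {F1, F2}: its best feasible assignment gives total 453.
Compare {F2, F3}: its best feasible assignment gives total 524.
Every other set of open sites that can feasibly serve all demand totals ≥ 453 even under its best assignment. Minimum: 406.

406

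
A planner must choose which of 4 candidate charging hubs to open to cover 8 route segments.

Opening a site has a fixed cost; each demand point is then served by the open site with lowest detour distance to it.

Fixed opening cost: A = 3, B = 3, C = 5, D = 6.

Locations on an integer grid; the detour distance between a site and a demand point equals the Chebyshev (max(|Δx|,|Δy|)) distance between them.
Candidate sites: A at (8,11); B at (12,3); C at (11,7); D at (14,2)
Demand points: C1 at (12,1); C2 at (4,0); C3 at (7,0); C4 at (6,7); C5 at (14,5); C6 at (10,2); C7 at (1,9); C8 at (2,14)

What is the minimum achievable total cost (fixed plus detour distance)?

42

Open {A, B}: assign each demand point to its cheapest open site.
  C1→B 2, C2→B 8, C3→B 5, C4→A 4, C5→B 2, C6→B 2, C7→A 7, C8→A 6
  detour distance 36, fixed 6 → total 42.
Compare {A, B, C}: detour distance 35 + fixed 11 = 46.
Compare {A, B, D}: detour distance 36 + fixed 12 = 48.
Compare {B}: detour distance 47 + fixed 3 = 50.
All other subsets cost ≥ 46. Minimum total cost: 42.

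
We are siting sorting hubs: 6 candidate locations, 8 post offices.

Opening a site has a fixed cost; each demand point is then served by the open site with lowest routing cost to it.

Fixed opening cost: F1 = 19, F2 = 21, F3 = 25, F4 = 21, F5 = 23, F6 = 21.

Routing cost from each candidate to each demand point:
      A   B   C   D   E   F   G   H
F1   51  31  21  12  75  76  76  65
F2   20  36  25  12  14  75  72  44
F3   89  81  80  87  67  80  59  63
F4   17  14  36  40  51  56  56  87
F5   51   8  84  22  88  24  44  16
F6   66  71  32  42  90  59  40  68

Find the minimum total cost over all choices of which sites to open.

Open {F2, F5}: assign each demand point to its cheapest open site.
  A→F2 20, B→F5 8, C→F2 25, D→F2 12, E→F2 14, F→F5 24, G→F5 44, H→F5 16
  routing cost 163, fixed 44 → total 207.
Compare {F1, F2, F5}: routing cost 159 + fixed 63 = 222.
Compare {F2, F5, F6}: routing cost 159 + fixed 65 = 224.
Compare {F2, F4, F5}: routing cost 160 + fixed 65 = 225.
All other subsets cost ≥ 222. Minimum total cost: 207.

207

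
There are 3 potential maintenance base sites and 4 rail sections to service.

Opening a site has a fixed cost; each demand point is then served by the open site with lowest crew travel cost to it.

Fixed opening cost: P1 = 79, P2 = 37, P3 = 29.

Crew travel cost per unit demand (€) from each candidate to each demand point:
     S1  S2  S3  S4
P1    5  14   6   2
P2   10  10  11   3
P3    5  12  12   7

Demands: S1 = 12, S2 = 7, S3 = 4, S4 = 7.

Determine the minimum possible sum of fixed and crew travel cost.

Open {P2, P3}: assign each demand point to its cheapest open site.
  S1→P3 12×5=60, S2→P2 7×10=70, S3→P2 4×11=44, S4→P2 7×3=21
  crew travel cost 195, fixed 66 → total 261.
Compare {P3}: crew travel cost 241 + fixed 29 = 270.
Compare {P1}: crew travel cost 196 + fixed 79 = 275.
Compare {P1, P2}: crew travel cost 168 + fixed 116 = 284.
All other subsets cost ≥ 270. Minimum total cost: 261.

261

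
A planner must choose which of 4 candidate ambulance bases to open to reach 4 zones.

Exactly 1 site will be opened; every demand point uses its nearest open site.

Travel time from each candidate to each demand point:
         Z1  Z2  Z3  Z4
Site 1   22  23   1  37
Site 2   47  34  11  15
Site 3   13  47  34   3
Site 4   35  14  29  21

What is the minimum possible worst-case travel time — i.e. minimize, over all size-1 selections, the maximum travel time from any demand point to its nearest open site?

Open {Site 4}.
  Farthest demand point is Z1 at travel time 35 (to Site 4); all others are ≤ 35.
With {Site 1} the worst case is 37.
With {Site 2} the worst case is 47.
No size-1 selection achieves below 35.

35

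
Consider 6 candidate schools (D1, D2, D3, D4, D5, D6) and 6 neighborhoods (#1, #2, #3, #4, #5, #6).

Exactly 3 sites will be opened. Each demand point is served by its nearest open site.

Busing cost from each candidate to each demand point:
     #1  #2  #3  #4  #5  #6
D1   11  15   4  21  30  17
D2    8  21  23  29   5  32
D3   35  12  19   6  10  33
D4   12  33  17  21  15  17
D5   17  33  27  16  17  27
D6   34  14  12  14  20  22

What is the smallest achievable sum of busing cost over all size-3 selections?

52

Open {D1, D2, D3}.
  #1→D2 8, #2→D3 12, #3→D1 4, #4→D3 6, #5→D2 5, #6→D1 17  ⇒ total 52.
Compare {D1, D3, D4}: total 60.
Compare {D1, D3, D5}: total 60.
No size-3 selection does better; minimum is 52.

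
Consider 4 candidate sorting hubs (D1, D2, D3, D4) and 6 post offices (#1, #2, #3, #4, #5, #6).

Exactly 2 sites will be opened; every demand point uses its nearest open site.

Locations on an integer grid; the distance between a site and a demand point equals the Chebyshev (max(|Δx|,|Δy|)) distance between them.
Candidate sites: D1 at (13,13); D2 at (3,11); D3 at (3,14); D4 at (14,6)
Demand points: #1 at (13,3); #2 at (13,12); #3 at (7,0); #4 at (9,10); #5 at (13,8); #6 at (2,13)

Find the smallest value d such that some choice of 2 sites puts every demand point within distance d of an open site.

Open {D2, D4}.
  Farthest demand point is #3 at distance 7 (to D4); all others are ≤ 7.
With {D3, D4} the worst case is 7.
With {D1, D2} the worst case is 11.
No size-2 selection achieves below 7.

7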